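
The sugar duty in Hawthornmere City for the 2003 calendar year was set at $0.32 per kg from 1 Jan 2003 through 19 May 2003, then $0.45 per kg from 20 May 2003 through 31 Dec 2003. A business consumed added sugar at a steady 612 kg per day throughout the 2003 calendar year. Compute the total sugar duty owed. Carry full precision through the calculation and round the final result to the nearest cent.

$89,462.16

1 Jan – 19 May 2003: 139 days × 612 kg/day = 85,068 kg at $0.32/kg → $27,221.76
20 May – 31 Dec 2003: 226 days × 612 kg/day = 138,312 kg at $0.45/kg → $62,240.40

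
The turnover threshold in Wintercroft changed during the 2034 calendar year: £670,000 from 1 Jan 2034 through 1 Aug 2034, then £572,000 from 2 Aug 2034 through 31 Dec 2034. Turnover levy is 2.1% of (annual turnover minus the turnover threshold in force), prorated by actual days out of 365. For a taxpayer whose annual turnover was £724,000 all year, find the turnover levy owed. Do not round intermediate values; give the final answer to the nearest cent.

£1,991.03

1 Jan – 1 Aug 2034: 213 days, exemption £670,000 → (£724,000 − £670,000) × 2.1% × 213/365 = £661.7589
2 Aug – 31 Dec 2034: 152 days, exemption £572,000 → (£724,000 − £572,000) × 2.1% × 152/365 = £1,329.2712
Total = £1,991.0301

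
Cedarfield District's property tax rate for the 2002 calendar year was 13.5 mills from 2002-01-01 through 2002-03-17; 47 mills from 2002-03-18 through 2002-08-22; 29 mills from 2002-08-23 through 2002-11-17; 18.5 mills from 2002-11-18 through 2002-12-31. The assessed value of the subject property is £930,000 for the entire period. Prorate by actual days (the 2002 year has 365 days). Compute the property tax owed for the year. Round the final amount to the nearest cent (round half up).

£30,037.73

2002-01-01 to 2002-03-17: 76 days at 13.5 mills → £930,000 × 1.35% × 76/365 = £2,614.1918
2002-03-18 to 2002-08-22: 158 days at 47 mills → £930,000 × 4.7% × 158/365 = £18,921.0411
2002-08-23 to 2002-11-17: 87 days at 29 mills → £930,000 × 2.9% × 87/365 = £6,428.4658
2002-11-18 to 2002-12-31: 44 days at 18.5 mills → £930,000 × 1.85% × 44/365 = £2,074.0274
Total = £30,037.7260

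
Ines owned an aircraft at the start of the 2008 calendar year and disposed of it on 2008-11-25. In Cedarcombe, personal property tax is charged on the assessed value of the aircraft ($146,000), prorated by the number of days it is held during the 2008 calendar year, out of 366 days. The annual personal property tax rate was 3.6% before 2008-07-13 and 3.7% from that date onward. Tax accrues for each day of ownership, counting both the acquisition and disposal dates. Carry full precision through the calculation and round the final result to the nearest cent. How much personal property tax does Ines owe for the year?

2008-01-01 to 2008-07-12: 194 days at 3.6% → $146,000 × 3.6% × 194/366 = $2,785.9672
2008-07-13 to 2008-11-25: 136 days at 3.7% → $146,000 × 3.7% × 136/366 = $2,007.3005
Total = $4,793.2678

$4,793.27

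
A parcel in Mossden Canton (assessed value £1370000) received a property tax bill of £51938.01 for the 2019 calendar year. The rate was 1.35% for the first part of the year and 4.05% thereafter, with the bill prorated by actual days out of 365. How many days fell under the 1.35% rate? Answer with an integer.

35 days

Let d = days at the first rate; then 365 − d days at the second rate.
£1370000 × [1.35%·d + 4.05%·(365−d)] / 365 = £51938.01
Solving gives d = 35, so the new rate took effect on February 5, 2019.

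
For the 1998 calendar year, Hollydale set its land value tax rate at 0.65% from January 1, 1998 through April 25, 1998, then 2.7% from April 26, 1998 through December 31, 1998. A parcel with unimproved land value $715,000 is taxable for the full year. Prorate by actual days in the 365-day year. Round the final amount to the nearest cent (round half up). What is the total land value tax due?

January 1 – April 25, 1998: 115 days at 0.65% → $715,000 × 0.65% × 115/365 = $1,464.2808
April 26 – December 31, 1998: 250 days at 2.7% → $715,000 × 2.7% × 250/365 = $13,222.6027
Total = $14,686.8836

$14,686.88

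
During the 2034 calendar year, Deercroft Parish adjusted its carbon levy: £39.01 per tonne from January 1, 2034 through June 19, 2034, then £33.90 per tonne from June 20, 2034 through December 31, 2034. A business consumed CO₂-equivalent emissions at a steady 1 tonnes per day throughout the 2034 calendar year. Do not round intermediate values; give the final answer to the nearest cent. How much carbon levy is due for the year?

£13,242.20

January 1 – June 19, 2034: 170 days × 1 tonnes/day = 170 tonnes at £39.01/tonne → £6,631.70
June 20 – December 31, 2034: 195 days × 1 tonnes/day = 195 tonnes at £33.90/tonne → £6,610.50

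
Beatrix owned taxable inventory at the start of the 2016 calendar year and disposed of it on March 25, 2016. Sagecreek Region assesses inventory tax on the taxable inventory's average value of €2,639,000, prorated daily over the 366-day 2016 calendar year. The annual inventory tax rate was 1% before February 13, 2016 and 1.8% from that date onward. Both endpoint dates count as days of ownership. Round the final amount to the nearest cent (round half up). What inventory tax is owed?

€8,551.51

January 1 – February 12, 2016: 43 days at 1% → €2,639,000 × 1% × 43/366 = €3,100.4645
February 13 – March 25, 2016: 42 days at 1.8% → €2,639,000 × 1.8% × 42/366 = €5,451.0492
Total = €8,551.5137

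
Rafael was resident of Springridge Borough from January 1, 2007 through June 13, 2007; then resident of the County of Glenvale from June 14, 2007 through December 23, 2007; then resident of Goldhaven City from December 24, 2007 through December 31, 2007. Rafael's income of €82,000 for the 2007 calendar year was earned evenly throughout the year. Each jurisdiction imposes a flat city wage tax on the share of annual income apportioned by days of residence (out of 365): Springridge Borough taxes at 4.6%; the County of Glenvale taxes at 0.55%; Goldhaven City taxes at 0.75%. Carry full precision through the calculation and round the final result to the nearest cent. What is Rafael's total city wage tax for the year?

€1,946.77

Springridge Borough, January 1 – June 13, 2007: 164 days → €82,000 × 4.6% × 164/365 = €1,694.8164
The County of Glenvale, June 14 – December 23, 2007: 193 days → €82,000 × 0.55% × 193/365 = €238.4740
Goldhaven City, December 24 – December 31, 2007: 8 days → €82,000 × 0.75% × 8/365 = €13.4795
Total = €1,946.7699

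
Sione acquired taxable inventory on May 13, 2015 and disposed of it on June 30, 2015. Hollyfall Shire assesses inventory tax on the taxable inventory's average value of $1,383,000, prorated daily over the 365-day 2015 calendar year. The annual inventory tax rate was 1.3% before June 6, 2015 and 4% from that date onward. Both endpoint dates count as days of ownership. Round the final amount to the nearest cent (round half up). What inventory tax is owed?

May 13 – June 5, 2015: 24 days at 1.3% → $1,383,000 × 1.3% × 24/365 = $1,182.1808
June 6 – June 30, 2015: 25 days at 4% → $1,383,000 × 4% × 25/365 = $3,789.0411
Total = $4,971.2219

$4,971.22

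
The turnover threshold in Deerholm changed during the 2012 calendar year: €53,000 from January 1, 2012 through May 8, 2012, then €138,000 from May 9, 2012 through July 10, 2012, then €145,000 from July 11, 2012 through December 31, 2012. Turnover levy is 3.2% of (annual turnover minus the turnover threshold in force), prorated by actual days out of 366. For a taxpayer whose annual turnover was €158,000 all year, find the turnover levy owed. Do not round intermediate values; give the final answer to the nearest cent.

January 1 – May 8, 2012: 129 days, exemption €53,000 → (€158,000 − €53,000) × 3.2% × 129/366 = €1,184.2623
May 9 – July 10, 2012: 63 days, exemption €138,000 → (€158,000 − €138,000) × 3.2% × 63/366 = €110.1639
July 11 – December 31, 2012: 174 days, exemption €145,000 → (€158,000 − €145,000) × 3.2% × 174/366 = €197.7705
Total = €1,492.1967

€1,492.20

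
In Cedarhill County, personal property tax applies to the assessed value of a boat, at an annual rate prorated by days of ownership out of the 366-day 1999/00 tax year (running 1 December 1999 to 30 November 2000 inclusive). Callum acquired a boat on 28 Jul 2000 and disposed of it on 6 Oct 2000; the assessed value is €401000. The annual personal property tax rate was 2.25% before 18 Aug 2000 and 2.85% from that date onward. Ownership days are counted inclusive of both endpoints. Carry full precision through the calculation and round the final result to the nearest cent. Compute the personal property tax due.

28 Jul – 17 Aug 2000: 21 days at 2.25% → €401000 × 2.25% × 21/366 = €517.6844
18 Aug – 6 Oct 2000: 50 days at 2.85% → €401000 × 2.85% × 50/366 = €1561.2705
Total = €2078.9549

€2078.95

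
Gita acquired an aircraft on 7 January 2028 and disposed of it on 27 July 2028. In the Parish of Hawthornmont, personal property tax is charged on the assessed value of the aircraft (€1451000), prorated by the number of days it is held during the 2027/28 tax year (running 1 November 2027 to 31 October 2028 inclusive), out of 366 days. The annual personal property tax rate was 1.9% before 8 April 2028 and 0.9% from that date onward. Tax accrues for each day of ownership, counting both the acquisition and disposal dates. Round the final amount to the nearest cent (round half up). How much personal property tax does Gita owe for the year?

7 January – 7 April 2028: 92 days at 1.9% → €1451000 × 1.9% × 92/366 = €6929.9126
8 April – 27 July 2028: 111 days at 0.9% → €1451000 × 0.9% × 111/366 = €3960.5164
Total = €10890.4290

€10890.43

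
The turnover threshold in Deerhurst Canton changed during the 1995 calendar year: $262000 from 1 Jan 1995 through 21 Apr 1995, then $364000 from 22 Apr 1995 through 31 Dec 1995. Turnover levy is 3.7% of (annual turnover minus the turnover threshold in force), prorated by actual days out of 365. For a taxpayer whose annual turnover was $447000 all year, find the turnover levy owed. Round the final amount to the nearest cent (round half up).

$4218.71

1 Jan – 21 Apr 1995: 111 days, exemption $262000 → ($447000 − $262000) × 3.7% × 111/365 = $2081.6301
22 Apr – 31 Dec 1995: 254 days, exemption $364000 → ($447000 − $364000) × 3.7% × 254/365 = $2137.0795
Total = $4218.7096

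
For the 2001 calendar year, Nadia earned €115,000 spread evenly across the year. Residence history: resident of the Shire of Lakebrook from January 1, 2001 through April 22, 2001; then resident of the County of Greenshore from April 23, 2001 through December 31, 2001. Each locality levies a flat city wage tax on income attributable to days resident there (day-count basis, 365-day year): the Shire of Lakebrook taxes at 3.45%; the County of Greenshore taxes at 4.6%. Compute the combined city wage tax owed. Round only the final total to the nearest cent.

€4,884.19

The Shire of Lakebrook, January 1 – April 22, 2001: 112 days → €115,000 × 3.45% × 112/365 = €1,217.4247
The County of Greenshore, April 23 – December 31, 2001: 253 days → €115,000 × 4.6% × 253/365 = €3,666.7671
Total = €4,884.1918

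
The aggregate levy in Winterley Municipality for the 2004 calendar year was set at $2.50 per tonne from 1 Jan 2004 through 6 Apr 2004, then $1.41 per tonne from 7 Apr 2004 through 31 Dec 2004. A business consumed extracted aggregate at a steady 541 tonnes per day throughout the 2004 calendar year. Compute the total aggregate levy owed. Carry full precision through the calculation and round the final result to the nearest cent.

1 Jan – 6 Apr 2004: 97 days × 541 tonnes/day = 52,477 tonnes at $2.50/tonne → $131,192.50
7 Apr – 31 Dec 2004: 269 days × 541 tonnes/day = 145,529 tonnes at $1.41/tonne → $205,195.89

$336,388.39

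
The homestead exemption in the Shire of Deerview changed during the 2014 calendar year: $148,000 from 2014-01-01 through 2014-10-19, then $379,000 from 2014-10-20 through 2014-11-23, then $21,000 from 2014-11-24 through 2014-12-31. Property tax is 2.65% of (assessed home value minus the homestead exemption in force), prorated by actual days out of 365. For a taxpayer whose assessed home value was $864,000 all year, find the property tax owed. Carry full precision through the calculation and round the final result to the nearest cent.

2014-01-01 to 2014-10-19: 292 days, exemption $148,000 → ($864,000 − $148,000) × 2.65% × 292/365 = $15,179.2000
2014-10-20 to 2014-11-23: 35 days, exemption $379,000 → ($864,000 − $379,000) × 2.65% × 35/365 = $1,232.4315
2014-11-24 to 2014-12-31: 38 days, exemption $21,000 → ($864,000 − $21,000) × 2.65% × 38/365 = $2,325.7562
Total = $18,737.3877

$18,737.39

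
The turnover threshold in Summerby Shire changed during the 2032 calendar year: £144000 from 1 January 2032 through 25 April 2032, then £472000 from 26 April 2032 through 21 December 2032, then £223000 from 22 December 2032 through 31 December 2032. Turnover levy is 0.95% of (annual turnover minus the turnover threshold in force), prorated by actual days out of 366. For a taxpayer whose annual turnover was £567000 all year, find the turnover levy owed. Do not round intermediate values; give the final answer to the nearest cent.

£1954.72

1 January – 25 April 2032: 116 days, exemption £144000 → (£567000 − £144000) × 0.95% × 116/366 = £1273.6230
26 April – 21 December 2032: 240 days, exemption £472000 → (£567000 − £472000) × 0.95% × 240/366 = £591.8033
22 December – 31 December 2032: 10 days, exemption £223000 → (£567000 − £223000) × 0.95% × 10/366 = £89.2896
Total = £1954.7158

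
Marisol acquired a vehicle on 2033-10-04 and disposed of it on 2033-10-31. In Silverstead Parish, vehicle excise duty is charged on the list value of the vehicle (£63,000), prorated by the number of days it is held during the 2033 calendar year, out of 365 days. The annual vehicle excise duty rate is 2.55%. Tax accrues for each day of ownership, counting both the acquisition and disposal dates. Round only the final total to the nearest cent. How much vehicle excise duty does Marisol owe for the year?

£123.24

Days held (2033-10-04 to 2033-10-31): 28 out of 365
Tax = £63,000 × 2.55% × 28/365 = £123.2384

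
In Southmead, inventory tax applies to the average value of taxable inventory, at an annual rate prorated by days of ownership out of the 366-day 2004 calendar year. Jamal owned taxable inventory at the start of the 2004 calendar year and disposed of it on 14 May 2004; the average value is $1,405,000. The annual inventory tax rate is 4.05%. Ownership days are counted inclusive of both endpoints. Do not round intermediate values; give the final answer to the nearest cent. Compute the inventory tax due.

$20,988.63

Days held (1 Jan – 14 May 2004): 135 out of 366
Tax = $1,405,000 × 4.05% × 135/366 = $20,988.6270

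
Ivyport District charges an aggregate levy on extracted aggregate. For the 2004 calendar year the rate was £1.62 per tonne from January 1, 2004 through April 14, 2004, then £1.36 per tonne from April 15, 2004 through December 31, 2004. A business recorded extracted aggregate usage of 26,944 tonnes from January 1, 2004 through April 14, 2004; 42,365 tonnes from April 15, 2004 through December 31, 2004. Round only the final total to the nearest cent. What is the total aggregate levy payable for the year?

£101,265.68

January 1 – April 14, 2004: 26,944 tonnes at £1.62/tonne → £43,649.28
April 15 – December 31, 2004: 42,365 tonnes at £1.36/tonne → £57,616.40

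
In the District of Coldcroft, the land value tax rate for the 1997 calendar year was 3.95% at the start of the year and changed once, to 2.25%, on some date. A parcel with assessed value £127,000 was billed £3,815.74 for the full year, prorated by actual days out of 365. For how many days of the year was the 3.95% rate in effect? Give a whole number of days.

162 days

Let d = days at the first rate; then 365 − d days at the second rate.
£127,000 × [3.95%·d + 2.25%·(365−d)] / 365 = £3,815.74
Solving gives d = 162, so the new rate took effect on June 12, 1997.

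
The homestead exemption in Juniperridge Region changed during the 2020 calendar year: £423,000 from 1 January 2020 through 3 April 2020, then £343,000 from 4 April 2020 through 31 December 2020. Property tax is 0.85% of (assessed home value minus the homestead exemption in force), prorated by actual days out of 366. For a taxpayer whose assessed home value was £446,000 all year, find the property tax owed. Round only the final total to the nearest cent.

1 January – 3 April 2020: 94 days, exemption £423,000 → (£446,000 − £423,000) × 0.85% × 94/366 = £50.2104
4 April – 31 December 2020: 272 days, exemption £343,000 → (£446,000 − £343,000) × 0.85% × 272/366 = £650.6448
Total = £700.8552

£700.86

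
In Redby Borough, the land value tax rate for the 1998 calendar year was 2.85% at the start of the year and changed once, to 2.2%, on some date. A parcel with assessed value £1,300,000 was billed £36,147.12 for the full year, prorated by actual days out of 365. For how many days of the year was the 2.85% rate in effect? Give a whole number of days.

326 days

Let d = days at the first rate; then 365 − d days at the second rate.
£1,300,000 × [2.85%·d + 2.2%·(365−d)] / 365 = £36,147.12
Solving gives d = 326, so the new rate took effect on 23 Nov 1998.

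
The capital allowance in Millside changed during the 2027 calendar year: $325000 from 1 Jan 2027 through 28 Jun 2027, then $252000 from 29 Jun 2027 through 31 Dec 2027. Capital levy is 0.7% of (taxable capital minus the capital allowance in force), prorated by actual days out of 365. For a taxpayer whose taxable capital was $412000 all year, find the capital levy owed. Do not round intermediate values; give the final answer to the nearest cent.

$869.40

1 Jan – 28 Jun 2027: 179 days, exemption $325000 → ($412000 − $325000) × 0.7% × 179/365 = $298.6603
29 Jun – 31 Dec 2027: 186 days, exemption $252000 → ($412000 − $252000) × 0.7% × 186/365 = $570.7397
Total = $869.4000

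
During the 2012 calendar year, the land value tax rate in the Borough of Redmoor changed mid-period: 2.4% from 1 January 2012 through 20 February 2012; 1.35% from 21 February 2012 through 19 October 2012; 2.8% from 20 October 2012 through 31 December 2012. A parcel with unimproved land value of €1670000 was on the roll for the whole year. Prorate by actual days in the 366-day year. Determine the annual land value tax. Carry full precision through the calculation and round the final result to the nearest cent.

1 January – 20 February 2012: 51 days at 2.4% → €1670000 × 2.4% × 51/366 = €5584.9180
21 February – 19 October 2012: 242 days at 1.35% → €1670000 × 1.35% × 242/366 = €14906.8033
20 October – 31 December 2012: 73 days at 2.8% → €1670000 × 2.8% × 73/366 = €9326.4481
Total = €29818.1694

€29818.17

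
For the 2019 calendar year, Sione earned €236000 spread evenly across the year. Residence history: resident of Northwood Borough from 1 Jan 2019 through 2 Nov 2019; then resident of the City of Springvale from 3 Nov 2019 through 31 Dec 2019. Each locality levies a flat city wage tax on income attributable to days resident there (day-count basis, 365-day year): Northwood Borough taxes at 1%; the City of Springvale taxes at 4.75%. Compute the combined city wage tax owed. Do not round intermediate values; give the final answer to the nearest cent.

€3790.55

Northwood Borough, 1 Jan – 2 Nov 2019: 306 days → €236000 × 1% × 306/365 = €1978.5205
The City of Springvale, 3 Nov – 31 Dec 2019: 59 days → €236000 × 4.75% × 59/365 = €1812.0274
Total = €3790.5479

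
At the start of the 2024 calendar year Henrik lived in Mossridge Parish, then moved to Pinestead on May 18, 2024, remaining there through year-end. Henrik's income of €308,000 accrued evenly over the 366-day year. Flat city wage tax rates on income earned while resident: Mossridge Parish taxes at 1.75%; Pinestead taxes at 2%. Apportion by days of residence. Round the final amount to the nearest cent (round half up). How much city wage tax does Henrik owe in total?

€5,869.67

Mossridge Parish, January 1 – May 17, 2024: 138 days → €308,000 × 1.75% × 138/366 = €2,032.2951
Pinestead, May 18 – December 31, 2024: 228 days → €308,000 × 2% × 228/366 = €3,837.3770
Total = €5,869.6721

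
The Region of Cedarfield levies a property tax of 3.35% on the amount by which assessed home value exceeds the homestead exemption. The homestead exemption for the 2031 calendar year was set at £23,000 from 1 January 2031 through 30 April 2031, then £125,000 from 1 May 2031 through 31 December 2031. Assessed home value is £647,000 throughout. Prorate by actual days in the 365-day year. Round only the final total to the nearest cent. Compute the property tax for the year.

£18,610.40

1 January – 30 April 2031: 120 days, exemption £23,000 → (£647,000 − £23,000) × 3.35% × 120/365 = £6,872.5479
1 May – 31 December 2031: 245 days, exemption £125,000 → (£647,000 − £125,000) × 3.35% × 245/365 = £11,737.8493
Total = £18,610.3973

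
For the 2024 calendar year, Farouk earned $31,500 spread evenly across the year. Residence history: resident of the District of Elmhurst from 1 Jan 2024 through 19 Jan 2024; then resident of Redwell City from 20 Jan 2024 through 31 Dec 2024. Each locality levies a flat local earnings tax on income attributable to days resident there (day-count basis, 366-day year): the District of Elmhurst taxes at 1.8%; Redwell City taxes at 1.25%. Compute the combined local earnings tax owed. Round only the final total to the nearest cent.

$402.74

The District of Elmhurst, 1 Jan – 19 Jan 2024: 19 days → $31,500 × 1.8% × 19/366 = $29.4344
Redwell City, 20 Jan – 31 Dec 2024: 347 days → $31,500 × 1.25% × 347/366 = $373.3094
Total = $402.7439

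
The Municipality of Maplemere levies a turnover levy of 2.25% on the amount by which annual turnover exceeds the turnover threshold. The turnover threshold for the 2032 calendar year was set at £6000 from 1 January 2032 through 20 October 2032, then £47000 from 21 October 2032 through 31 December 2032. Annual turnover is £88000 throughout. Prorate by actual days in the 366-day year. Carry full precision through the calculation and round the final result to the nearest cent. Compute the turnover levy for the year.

£1663.52

1 January – 20 October 2032: 294 days, exemption £6000 → (£88000 − £6000) × 2.25% × 294/366 = £1482.0492
21 October – 31 December 2032: 72 days, exemption £47000 → (£88000 − £47000) × 2.25% × 72/366 = £181.4754
Total = £1663.5246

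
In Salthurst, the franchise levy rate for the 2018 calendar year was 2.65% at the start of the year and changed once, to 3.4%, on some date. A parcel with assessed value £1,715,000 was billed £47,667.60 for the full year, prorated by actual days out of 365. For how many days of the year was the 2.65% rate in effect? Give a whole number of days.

Let d = days at the first rate; then 365 − d days at the second rate.
£1,715,000 × [2.65%·d + 3.4%·(365−d)] / 365 = £47,667.60
Solving gives d = 302, so the new rate took effect on 30 Oct 2018.

302 days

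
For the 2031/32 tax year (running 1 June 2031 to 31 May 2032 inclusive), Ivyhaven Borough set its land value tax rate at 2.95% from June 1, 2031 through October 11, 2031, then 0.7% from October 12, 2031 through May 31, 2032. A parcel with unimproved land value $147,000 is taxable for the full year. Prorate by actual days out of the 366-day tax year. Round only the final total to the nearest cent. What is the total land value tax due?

$2,230.91

June 1 – October 11, 2031: 133 days at 2.95% → $147,000 × 2.95% × 133/366 = $1,575.8320
October 12, 2031 – May 31, 2032: 233 days at 0.7% → $147,000 × 0.7% × 233/366 = $655.0738
Total = $2,230.9057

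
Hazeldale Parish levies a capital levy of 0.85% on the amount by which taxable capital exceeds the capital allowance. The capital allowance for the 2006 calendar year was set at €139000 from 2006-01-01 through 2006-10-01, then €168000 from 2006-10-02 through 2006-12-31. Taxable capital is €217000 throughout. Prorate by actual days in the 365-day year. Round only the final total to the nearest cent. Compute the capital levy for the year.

2006-01-01 to 2006-10-01: 274 days, exemption €139000 → (€217000 − €139000) × 0.85% × 274/365 = €497.7041
2006-10-02 to 2006-12-31: 91 days, exemption €168000 → (€217000 − €168000) × 0.85% × 91/365 = €103.8397
Total = €601.5438

€601.54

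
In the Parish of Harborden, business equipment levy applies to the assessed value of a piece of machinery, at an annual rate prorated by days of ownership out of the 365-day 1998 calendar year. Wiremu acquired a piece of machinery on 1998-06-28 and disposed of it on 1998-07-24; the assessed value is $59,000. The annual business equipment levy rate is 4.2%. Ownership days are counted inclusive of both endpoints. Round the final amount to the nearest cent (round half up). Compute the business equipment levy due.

$183.30

Days held (1998-06-28 to 1998-07-24): 27 out of 365
Tax = $59,000 × 4.2% × 27/365 = $183.3041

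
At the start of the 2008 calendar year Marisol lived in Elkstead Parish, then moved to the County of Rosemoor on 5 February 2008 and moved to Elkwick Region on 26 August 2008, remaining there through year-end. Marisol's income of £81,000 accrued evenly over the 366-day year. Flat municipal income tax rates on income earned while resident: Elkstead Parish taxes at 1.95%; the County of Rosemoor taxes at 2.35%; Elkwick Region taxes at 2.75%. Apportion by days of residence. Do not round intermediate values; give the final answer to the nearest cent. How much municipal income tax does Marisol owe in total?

£1,985.83

Elkstead Parish, 1 January – 4 February 2008: 35 days → £81,000 × 1.95% × 35/366 = £151.0451
The County of Rosemoor, 5 February – 25 August 2008: 203 days → £81,000 × 2.35% × 203/366 = £1,055.7664
Elkwick Region, 26 August – 31 December 2008: 128 days → £81,000 × 2.75% × 128/366 = £779.0164
Total = £1,985.8279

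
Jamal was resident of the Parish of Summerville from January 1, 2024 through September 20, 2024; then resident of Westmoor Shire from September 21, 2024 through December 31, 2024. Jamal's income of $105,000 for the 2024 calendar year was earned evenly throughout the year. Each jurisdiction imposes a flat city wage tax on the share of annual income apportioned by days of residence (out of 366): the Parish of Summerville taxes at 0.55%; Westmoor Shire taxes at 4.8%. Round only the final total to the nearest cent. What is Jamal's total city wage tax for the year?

$1,821.15

The Parish of Summerville, January 1 – September 20, 2024: 264 days → $105,000 × 0.55% × 264/366 = $416.5574
Westmoor Shire, September 21 – December 31, 2024: 102 days → $105,000 × 4.8% × 102/366 = $1,404.5902
Total = $1,821.1475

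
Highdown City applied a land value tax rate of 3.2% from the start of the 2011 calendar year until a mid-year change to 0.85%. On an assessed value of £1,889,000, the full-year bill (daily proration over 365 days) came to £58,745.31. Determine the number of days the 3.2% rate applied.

Let d = days at the first rate; then 365 − d days at the second rate.
£1,889,000 × [3.2%·d + 0.85%·(365−d)] / 365 = £58,745.31
Solving gives d = 351, so the new rate took effect on 18 December 2011.

351 days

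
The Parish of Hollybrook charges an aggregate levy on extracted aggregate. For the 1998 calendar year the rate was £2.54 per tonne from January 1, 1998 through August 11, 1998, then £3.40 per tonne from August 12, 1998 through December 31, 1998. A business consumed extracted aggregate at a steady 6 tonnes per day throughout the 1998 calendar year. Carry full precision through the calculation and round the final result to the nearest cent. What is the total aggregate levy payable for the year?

£6,295.32

January 1 – August 11, 1998: 223 days × 6 tonnes/day = 1,338 tonnes at £2.54/tonne → £3,398.52
August 12 – December 31, 1998: 142 days × 6 tonnes/day = 852 tonnes at £3.40/tonne → £2,896.80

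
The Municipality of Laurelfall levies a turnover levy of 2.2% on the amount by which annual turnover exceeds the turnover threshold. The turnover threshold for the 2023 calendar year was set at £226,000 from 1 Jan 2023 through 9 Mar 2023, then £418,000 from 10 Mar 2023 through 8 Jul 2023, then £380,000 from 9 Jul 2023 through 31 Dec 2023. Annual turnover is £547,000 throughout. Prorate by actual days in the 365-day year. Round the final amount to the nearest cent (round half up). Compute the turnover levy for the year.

£4,028.05

1 Jan – 9 Mar 2023: 68 days, exemption £226,000 → (£547,000 − £226,000) × 2.2% × 68/365 = £1,315.6603
10 Mar – 8 Jul 2023: 121 days, exemption £418,000 → (£547,000 − £418,000) × 2.2% × 121/365 = £940.8164
9 Jul – 31 Dec 2023: 176 days, exemption £380,000 → (£547,000 − £380,000) × 2.2% × 176/365 = £1,771.5726
Total = £4,028.0493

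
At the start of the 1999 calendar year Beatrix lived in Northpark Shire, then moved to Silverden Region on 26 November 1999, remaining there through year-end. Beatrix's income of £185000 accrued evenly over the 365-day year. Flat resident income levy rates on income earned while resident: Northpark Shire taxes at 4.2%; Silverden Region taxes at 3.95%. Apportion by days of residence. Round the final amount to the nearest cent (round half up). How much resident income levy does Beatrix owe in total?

£7724.38

Northpark Shire, 1 January – 25 November 1999: 329 days → £185000 × 4.2% × 329/365 = £7003.6438
Silverden Region, 26 November – 31 December 1999: 36 days → £185000 × 3.95% × 36/365 = £720.7397
Total = £7724.3836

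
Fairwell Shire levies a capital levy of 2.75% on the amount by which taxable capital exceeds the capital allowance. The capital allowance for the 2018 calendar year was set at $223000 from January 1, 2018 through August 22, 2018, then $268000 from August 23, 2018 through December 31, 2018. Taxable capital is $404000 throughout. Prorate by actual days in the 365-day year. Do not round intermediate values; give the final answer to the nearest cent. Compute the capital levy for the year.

$4533.36

January 1 – August 22, 2018: 234 days, exemption $223000 → ($404000 − $223000) × 2.75% × 234/365 = $3191.0548
August 23 – December 31, 2018: 131 days, exemption $268000 → ($404000 − $268000) × 2.75% × 131/365 = $1342.3014
Total = $4533.3562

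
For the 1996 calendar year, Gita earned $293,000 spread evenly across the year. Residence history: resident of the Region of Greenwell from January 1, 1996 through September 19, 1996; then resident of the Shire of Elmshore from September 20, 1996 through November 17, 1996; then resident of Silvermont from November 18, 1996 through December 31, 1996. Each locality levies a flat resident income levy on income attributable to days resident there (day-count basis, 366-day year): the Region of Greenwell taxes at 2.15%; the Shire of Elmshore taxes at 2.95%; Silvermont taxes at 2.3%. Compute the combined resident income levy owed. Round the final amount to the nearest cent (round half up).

$6,730.19

The Region of Greenwell, January 1 – September 19, 1996: 263 days → $293,000 × 2.15% × 263/366 = $4,526.6899
The Shire of Elmshore, September 20 – November 17, 1996: 59 days → $293,000 × 2.95% × 59/366 = $1,393.3511
Silvermont, November 18 – December 31, 1996: 44 days → $293,000 × 2.3% × 44/366 = $810.1530
Total = $6,730.1940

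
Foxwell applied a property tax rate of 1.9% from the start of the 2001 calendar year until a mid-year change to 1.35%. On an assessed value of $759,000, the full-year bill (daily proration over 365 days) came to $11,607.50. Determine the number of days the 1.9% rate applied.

Let d = days at the first rate; then 365 − d days at the second rate.
$759,000 × [1.9%·d + 1.35%·(365−d)] / 365 = $11,607.50
Solving gives d = 119, so the new rate took effect on April 30, 2001.

119 days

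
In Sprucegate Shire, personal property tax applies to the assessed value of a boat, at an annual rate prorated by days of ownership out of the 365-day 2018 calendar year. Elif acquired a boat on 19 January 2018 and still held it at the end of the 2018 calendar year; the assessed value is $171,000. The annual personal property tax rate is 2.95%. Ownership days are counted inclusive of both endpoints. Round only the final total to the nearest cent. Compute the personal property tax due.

$4,795.73

Days held (19 January – 31 December 2018): 347 out of 365
Tax = $171,000 × 2.95% × 347/365 = $4,795.7301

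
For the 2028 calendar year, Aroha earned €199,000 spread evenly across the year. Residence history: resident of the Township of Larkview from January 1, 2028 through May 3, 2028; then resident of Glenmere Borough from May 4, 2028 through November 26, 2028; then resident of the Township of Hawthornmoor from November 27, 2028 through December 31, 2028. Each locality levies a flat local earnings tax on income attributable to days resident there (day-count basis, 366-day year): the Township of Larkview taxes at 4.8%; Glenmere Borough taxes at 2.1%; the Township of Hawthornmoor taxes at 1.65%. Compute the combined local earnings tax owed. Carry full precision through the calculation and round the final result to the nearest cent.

The Township of Larkview, January 1 – May 3, 2028: 124 days → €199,000 × 4.8% × 124/366 = €3,236.1967
Glenmere Borough, May 4 – November 26, 2028: 207 days → €199,000 × 2.1% × 207/366 = €2,363.5328
The Township of Hawthornmoor, November 27 – December 31, 2028: 35 days → €199,000 × 1.65% × 35/366 = €313.9959
Total = €5,913.7254

€5,913.73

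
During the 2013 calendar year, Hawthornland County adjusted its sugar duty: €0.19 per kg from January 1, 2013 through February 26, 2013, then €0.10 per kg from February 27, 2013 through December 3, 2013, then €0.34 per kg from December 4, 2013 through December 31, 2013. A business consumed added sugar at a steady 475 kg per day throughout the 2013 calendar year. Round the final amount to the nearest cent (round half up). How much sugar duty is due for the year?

€22,966.25

January 1 – February 26, 2013: 57 days × 475 kg/day = 27,075 kg at €0.19/kg → €5,144.25
February 27 – December 3, 2013: 280 days × 475 kg/day = 133,000 kg at €0.10/kg → €13,300.00
December 4 – December 31, 2013: 28 days × 475 kg/day = 13,300 kg at €0.34/kg → €4,522.00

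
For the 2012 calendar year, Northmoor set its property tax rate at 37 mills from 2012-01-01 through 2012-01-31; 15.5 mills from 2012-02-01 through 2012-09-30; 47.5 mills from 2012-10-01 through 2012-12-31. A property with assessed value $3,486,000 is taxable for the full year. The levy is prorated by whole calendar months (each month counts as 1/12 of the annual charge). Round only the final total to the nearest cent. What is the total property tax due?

$88,166.75

2012-01-01 to 2012-01-31: 1 month at 37 mills → $3,486,000 × 3.7% × 1/12 = $10,748.5000
2012-02-01 to 2012-09-30: 8 months at 15.5 mills → $3,486,000 × 1.55% × 8/12 = $36,022.0000
2012-10-01 to 2012-12-31: 3 months at 47.5 mills → $3,486,000 × 4.75% × 3/12 = $41,396.2500
Total = $88,166.7500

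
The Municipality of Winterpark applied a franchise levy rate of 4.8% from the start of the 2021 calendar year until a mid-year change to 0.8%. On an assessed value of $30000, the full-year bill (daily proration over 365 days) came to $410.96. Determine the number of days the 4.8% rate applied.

Let d = days at the first rate; then 365 − d days at the second rate.
$30000 × [4.8%·d + 0.8%·(365−d)] / 365 = $410.96
Solving gives d = 52, so the new rate took effect on 22 February 2021.

52 days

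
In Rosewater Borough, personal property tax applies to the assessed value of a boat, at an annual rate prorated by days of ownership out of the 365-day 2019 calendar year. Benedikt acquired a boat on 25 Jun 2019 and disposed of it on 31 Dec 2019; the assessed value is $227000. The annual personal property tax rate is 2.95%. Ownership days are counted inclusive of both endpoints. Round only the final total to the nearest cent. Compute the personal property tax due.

$3485.85

Days held (25 Jun – 31 Dec 2019): 190 out of 365
Tax = $227000 × 2.95% × 190/365 = $3485.8493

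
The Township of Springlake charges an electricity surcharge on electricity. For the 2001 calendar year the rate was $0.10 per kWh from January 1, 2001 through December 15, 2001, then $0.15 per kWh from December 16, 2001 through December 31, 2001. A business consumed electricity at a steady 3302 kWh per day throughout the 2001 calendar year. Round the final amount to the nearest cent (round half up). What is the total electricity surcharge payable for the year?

January 1 – December 15, 2001: 349 days × 3302 kWh/day = 1,152,398 kWh at $0.10/kWh → $115239.80
December 16 – December 31, 2001: 16 days × 3302 kWh/day = 52,832 kWh at $0.15/kWh → $7924.80

$123164.60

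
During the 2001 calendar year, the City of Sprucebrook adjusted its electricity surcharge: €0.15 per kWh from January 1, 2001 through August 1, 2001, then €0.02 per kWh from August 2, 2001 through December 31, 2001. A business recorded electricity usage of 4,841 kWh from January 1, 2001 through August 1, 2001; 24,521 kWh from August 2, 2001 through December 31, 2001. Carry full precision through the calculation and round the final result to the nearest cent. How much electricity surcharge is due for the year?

January 1 – August 1, 2001: 4,841 kWh at €0.15/kWh → €726.15
August 2 – December 31, 2001: 24,521 kWh at €0.02/kWh → €490.42

€1,216.57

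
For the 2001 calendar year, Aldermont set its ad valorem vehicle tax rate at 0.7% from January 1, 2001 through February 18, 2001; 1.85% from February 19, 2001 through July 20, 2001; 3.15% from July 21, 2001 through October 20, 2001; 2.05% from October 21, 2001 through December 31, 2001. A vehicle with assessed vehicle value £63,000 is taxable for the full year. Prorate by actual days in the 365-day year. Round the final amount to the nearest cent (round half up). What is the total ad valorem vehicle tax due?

January 1 – February 18, 2001: 49 days at 0.7% → £63,000 × 0.7% × 49/365 = £59.2027
February 19 – July 20, 2001: 152 days at 1.85% → £63,000 × 1.85% × 152/365 = £485.3589
July 21 – October 20, 2001: 92 days at 3.15% → £63,000 × 3.15% × 92/365 = £500.2027
October 21 – December 31, 2001: 72 days at 2.05% → £63,000 × 2.05% × 72/365 = £254.7616
Total = £1,299.5260

£1,299.53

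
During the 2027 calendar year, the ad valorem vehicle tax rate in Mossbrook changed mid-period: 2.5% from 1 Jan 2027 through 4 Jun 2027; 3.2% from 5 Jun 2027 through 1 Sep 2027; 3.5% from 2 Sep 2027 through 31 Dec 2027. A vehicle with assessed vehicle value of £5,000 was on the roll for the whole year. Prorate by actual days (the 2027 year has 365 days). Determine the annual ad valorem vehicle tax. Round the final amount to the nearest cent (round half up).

1 Jan – 4 Jun 2027: 155 days at 2.5% → £5,000 × 2.5% × 155/365 = £53.0822
5 Jun – 1 Sep 2027: 89 days at 3.2% → £5,000 × 3.2% × 89/365 = £39.0137
2 Sep – 31 Dec 2027: 121 days at 3.5% → £5,000 × 3.5% × 121/365 = £58.0137
Total = £150.1096

£150.11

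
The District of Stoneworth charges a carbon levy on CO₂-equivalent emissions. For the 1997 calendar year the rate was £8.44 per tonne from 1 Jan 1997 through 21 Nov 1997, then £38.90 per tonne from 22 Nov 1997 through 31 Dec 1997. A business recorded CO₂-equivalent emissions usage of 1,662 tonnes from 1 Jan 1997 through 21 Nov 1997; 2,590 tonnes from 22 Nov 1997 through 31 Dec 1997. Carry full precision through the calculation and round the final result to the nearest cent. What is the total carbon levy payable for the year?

1 Jan – 21 Nov 1997: 1,662 tonnes at £8.44/tonne → £14,027.28
22 Nov – 31 Dec 1997: 2,590 tonnes at £38.90/tonne → £100,751.00

£114,778.28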